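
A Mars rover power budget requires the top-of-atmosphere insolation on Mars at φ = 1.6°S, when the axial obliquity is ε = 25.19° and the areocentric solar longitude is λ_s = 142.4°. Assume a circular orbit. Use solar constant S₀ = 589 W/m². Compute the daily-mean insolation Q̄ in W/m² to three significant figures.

Q̄ ≈ 179 W/m²

sin δ = sin 25.19° × sin 142.4° = 0.25969, so δ = +15.052°.
cos H₀ = −tan(-1.6°) tan(+15.052°) = 0.0075, H₀ = 1.5633 rad.
Bracket: H₀ sin φ sin δ + cos φ cos δ sin H₀ = 1.5633×-0.02792×0.25969 + 0.99961×0.96569×0.99997 = -0.011335 + 0.965284 = 0.953949.
Q̄ = (S₀/π) × [bracket] = (589/π) × 0.953949 = 178.9 W/m².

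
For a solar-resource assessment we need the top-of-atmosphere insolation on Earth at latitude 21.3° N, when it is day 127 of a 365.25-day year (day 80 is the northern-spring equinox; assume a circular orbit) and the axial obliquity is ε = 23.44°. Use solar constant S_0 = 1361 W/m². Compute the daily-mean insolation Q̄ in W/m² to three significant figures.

Solar longitude: L_s = 360° × (127 − 80)/365.25 = 46.324°.
sin δ = sin 23.44° × sin 46.324° = 0.28771, so δ = +16.721°.
cos h₀ = −tan(+21.3°) tan(+16.721°) = -0.1171, h₀ = 1.6882 rad.
Bracket: h₀ sin ϕ sin δ + cos ϕ cos δ sin h₀ = 1.6882×0.36325×0.28771 + 0.93169×0.95772×0.99312 = 0.176435 + 0.886159 = 1.062594.
Q̄ = (S_0/π) × [bracket] = (1361/π) × 1.062594 = 460.3 W/m².

Q̄ ≈ 460 W/m²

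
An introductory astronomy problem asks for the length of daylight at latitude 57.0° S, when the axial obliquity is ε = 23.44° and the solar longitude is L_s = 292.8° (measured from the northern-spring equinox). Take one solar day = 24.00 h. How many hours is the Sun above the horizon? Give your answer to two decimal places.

16.98 h

Solar declination: sin δ = sin ε · sin L_s = sin 23.44° × sin 292.8° = -0.36671, so δ = -21.513°.
cos h₀ = −tan ϕ · tan δ = −tan(-57.0°) × tan(-21.513°) = -0.6070, so h₀ = 2.2230 rad = 127.37°.
Daylight = 2h₀/(2π) × 24.00 h = (2.2230/π) × 24.00 = 16.98 h.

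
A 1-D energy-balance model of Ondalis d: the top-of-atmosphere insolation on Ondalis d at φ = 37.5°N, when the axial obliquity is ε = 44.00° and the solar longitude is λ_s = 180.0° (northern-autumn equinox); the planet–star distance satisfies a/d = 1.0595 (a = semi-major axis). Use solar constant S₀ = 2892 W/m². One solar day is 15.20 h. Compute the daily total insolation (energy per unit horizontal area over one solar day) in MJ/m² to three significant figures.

44.9 MJ/m²

Solar declination: sin δ = sin ε · sin λ_s = sin 44.00° × sin 180.0° = 0.00000, so δ = +0.000°.
cos H₀ = −tan(+37.5°) tan(+0.000°) = -0.0000, H₀ = 1.5708 rad.
Bracket: H₀ sin φ sin δ + cos φ cos δ sin H₀ = 1.5708×0.60876×0.00000 + 0.79335×1.00000×1.00000 = 0.000000 + 0.793350 = 0.793350.
Inverse-square distance factor (a/d)² = 1.0595² = 1.122540.
Q̄ = (S₀/π) × 1.122540 × [bracket] = (2892/π) × 1.122540 × 0.793350 = 819.81 W/m².
Daily total = Q̄ × 15.20 h × 3600 s/h = 819.81 × 15.20 × 3600 / 10⁶ = 44.86 MJ/m².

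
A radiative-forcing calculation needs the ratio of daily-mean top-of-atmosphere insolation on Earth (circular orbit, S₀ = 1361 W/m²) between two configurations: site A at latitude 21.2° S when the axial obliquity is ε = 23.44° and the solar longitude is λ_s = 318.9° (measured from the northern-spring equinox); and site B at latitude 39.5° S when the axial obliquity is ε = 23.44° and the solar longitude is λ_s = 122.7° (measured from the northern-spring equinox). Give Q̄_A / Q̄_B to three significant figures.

— Configuration A (φ=-21.2°):
Solar declination: sin δ = sin ε · sin λ_s = sin 23.44° × sin 318.9° = -0.26150, so δ = -15.159°.
cos H₀ = −tan(-21.2°) tan(-15.159°) = -0.1051, H₀ = 1.6761 rad.
Bracket: H₀ sin φ sin δ + cos φ cos δ sin H₀ = 1.6761×-0.36162×-0.26150 + 0.93232×0.96520×0.99446 = 0.158498 + 0.894890 = 1.053388.
Q̄ = (S₀/π) × [bracket] = (1361/π) × 1.053388 = 456.35 W/m².
— Configuration B (φ=-39.5°):
Solar declination: sin δ = sin ε · sin λ_s = sin 23.44° × sin 122.7° = 0.33474, so δ = +19.557°.
cos H₀ = −tan(-39.5°) tan(+19.557°) = 0.2928, H₀ = 1.2736 rad.
Bracket: H₀ sin φ sin δ + cos φ cos δ sin H₀ = 1.2736×-0.63608×0.33474 + 0.77162×0.94231×0.95616 = -0.271177 + 0.695229 = 0.424052.
Q̄ = (S₀/π) × [bracket] = (1361/π) × 0.424052 = 183.71 W/m².
Ratio Q̄_A / Q̄_B = 456.35 / 183.71 = 2.484.

Q̄_A / Q̄_B ≈ 2.48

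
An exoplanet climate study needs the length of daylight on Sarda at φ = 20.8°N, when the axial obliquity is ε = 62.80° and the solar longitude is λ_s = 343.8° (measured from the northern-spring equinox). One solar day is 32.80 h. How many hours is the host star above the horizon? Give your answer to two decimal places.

15.38 h

Solar declination: sin δ = sin ε · sin λ_s = sin 62.80° × sin 343.8° = -0.24814, so δ = -14.367°.
cos H₀ = −tan φ · tan δ = −tan(+20.8°) × tan(-14.367°) = 0.0973, so H₀ = 1.4733 rad = 84.42°.
Daylight = 2H₀/(2π) × 32.80 h = (1.4733/π) × 32.80 = 15.38 h.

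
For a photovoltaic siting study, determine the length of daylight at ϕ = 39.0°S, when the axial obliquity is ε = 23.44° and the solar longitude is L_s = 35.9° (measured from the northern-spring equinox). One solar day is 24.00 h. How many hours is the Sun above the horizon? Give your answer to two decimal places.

10.51 h

Solar declination: sin δ = sin ε · sin L_s = sin 23.44° × sin 35.9° = 0.23325, so δ = +13.489°.
cos h₀ = −tan ϕ · tan δ = −tan(-39.0°) × tan(+13.489°) = 0.1942, so h₀ = 1.3753 rad = 78.80°.
Daylight = 2h₀/(2π) × 24.00 h = (1.3753/π) × 24.00 = 10.51 h.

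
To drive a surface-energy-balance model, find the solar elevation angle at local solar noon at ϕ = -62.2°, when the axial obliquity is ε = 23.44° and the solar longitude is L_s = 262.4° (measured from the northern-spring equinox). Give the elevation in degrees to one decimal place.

Solar declination: sin δ = sin ε · sin L_s = sin 23.44° × sin 262.4° = -0.39429, so δ = -23.222°.
At local noon the hour angle is zero, so the zenith angle equals |ϕ − δ| = |-62.2° − (-23.222°)| = 38.978°.
Elevation = 90° − 38.978° = 51.0°.

51.0°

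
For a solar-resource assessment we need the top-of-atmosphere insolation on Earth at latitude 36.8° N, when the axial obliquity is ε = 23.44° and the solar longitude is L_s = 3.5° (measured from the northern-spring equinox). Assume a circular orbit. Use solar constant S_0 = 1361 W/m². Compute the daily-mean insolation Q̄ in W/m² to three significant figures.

Solar declination: sin δ = sin ε · sin L_s = sin 23.44° × sin 3.5° = 0.02428, so δ = +1.392°.
cos h₀ = −tan(+36.8°) tan(+1.392°) = -0.0182, h₀ = 1.5890 rad.
Bracket: h₀ sin ϕ sin δ + cos ϕ cos δ sin h₀ = 1.5890×0.59902×0.02428 + 0.80073×0.99971×0.99983 = 0.023111 + 0.800362 = 0.823473.
Q̄ = (S_0/π) × [bracket] = (1361/π) × 0.823473 = 356.7 W/m².

Q̄ ≈ 357 W/m²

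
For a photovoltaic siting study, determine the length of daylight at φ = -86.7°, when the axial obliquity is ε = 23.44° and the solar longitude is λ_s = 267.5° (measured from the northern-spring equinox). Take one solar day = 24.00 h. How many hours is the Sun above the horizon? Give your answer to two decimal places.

24.00 h

Solar declination: sin δ = sin ε · sin λ_s = sin 23.44° × sin 267.5° = -0.39741, so δ = -23.416°.
Sunrise equation: cos H₀ = −tan φ · tan δ = -7.5109 ≤ −1, so the Sun never sets (polar day) and H₀ = π.
Daylight = 2H₀/(2π) × 24.00 h = (3.1416/π) × 24.00 = 24.00 h.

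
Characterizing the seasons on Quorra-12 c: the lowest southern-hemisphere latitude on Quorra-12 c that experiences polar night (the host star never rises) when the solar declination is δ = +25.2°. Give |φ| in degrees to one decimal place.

Polar night requires cos H₀ = −tan φ tan δ ≥ 1, i.e. tan φ tan δ ≤ −1.
The boundary is |tan φ| · |tan δ| = 1, so |φ| = 90° − |δ| = 90° − 25.2° = 64.8° in the southern hemisphere.

|φ| = 64.8°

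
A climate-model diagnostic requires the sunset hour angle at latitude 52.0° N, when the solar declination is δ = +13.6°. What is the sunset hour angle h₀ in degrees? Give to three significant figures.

h₀ = 108°

cos h₀ = −tan ϕ · tan δ = −tan(+52.0°) × tan(+13.600°) = -0.3097, so h₀ = 1.8856 rad = 108.04°.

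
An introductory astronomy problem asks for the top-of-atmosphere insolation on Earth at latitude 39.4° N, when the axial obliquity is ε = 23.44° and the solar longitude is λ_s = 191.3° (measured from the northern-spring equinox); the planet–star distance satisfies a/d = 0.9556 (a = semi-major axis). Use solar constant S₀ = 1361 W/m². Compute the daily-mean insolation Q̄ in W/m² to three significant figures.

Solar declination: sin δ = sin ε · sin λ_s = sin 23.44° × sin 191.3° = -0.07795, so δ = -4.470°.
cos H₀ = −tan(+39.4°) tan(-4.470°) = 0.0642, H₀ = 1.5065 rad.
Bracket: H₀ sin φ sin δ + cos φ cos δ sin H₀ = 1.5065×0.63473×-0.07795 + 0.77273×0.99696×0.99794 = -0.074537 + 0.768794 = 0.694257.
Inverse-square distance factor (a/d)² = 0.9556² = 0.913171.
Q̄ = (S₀/π) × 0.913171 × [bracket] = (1361/π) × 0.913171 × 0.694257 = 274.7 W/m².

Q̄ ≈ 275 W/m²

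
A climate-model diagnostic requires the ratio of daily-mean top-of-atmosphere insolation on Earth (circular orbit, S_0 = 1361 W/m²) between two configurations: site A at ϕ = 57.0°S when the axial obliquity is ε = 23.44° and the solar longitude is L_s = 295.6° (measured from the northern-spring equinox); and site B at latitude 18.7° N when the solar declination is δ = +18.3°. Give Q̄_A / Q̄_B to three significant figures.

— Configuration A (ϕ=-57.0°):
Solar declination: sin δ = sin ε · sin L_s = sin 23.44° × sin 295.6° = -0.35874, so δ = -21.023°.
cos h₀ = −tan(-57.0°) tan(-21.023°) = -0.5918, h₀ = 2.2041 rad.
Bracket: h₀ sin ϕ sin δ + cos ϕ cos δ sin h₀ = 2.2041×-0.83867×-0.35874 + 0.54464×0.93344×0.80608 = 0.663135 + 0.409802 = 1.072937.
Q̄ = (S_0/π) × [bracket] = (1361/π) × 1.072937 = 464.82 W/m².
— Configuration B (ϕ=+18.7°):
cos h₀ = −tan(+18.7°) tan(+18.300°) = -0.1119, h₀ = 1.6830 rad.
Bracket: h₀ sin ϕ sin δ + cos ϕ cos δ sin h₀ = 1.6830×0.32061×0.31399 + 0.94721×0.94943×0.99371 = 0.169425 + 0.893653 = 1.063078.
Q̄ = (S_0/π) × [bracket] = (1361/π) × 1.063078 = 460.55 W/m².
Ratio Q̄_A / Q̄_B = 464.82 / 460.55 = 1.009.

Q̄_A / Q̄_B ≈ 1.01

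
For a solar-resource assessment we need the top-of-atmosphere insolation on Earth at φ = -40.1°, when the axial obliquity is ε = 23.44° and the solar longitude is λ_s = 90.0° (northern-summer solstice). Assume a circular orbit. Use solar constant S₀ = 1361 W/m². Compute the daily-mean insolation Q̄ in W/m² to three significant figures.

Q̄ ≈ 150 W/m²

Solar declination: sin δ = sin ε · sin λ_s = sin 23.44° × sin 90.0° = 0.39779, so δ = +23.440°.
cos H₀ = −tan(-40.1°) tan(+23.440°) = 0.3651, H₀ = 1.1971 rad.
Bracket: H₀ sin φ sin δ + cos φ cos δ sin H₀ = 1.1971×-0.64412×0.39779 + 0.76492×0.91748×0.93097 = -0.306726 + 0.653354 = 0.346628.
Q̄ = (S₀/π) × [bracket] = (1361/π) × 0.346628 = 150.2 W/m².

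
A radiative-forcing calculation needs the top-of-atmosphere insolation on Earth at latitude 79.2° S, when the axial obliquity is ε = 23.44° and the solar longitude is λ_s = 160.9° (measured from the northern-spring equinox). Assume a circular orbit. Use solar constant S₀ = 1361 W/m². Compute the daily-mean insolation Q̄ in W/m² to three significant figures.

Q̄ ≈ 13.4 W/m²

Solar declination: sin δ = sin ε · sin λ_s = sin 23.44° × sin 160.9° = 0.13016, so δ = +7.479°.
cos H₀ = −tan(-79.2°) tan(+7.479°) = 0.6882, H₀ = 0.8118 rad.
Bracket: H₀ sin φ sin δ + cos φ cos δ sin H₀ = 0.8118×-0.98229×0.13016 + 0.18738×0.99149×0.72552 = -0.103793 + 0.134791 = 0.030998.
Q̄ = (S₀/π) × [bracket] = (1361/π) × 0.030998 = 13.43 W/m².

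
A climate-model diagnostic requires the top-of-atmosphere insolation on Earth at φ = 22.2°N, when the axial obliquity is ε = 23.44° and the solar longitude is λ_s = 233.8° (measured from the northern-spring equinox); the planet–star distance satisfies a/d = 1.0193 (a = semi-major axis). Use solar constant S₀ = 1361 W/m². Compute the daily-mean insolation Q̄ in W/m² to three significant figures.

Q̄ ≈ 313 W/m²

Solar declination: sin δ = sin ε · sin λ_s = sin 23.44° × sin 233.8° = -0.32100, so δ = -18.723°.
cos H₀ = −tan(+22.2°) tan(-18.723°) = 0.1383, H₀ = 1.4320 rad.
Bracket: H₀ sin φ sin δ + cos φ cos δ sin H₀ = 1.4320×0.37784×-0.32100 + 0.92587×0.94708×0.99039 = -0.173682 + 0.868446 = 0.694764.
Inverse-square distance factor (a/d)² = 1.0193² = 1.038972.
Q̄ = (S₀/π) × 1.038972 × [bracket] = (1361/π) × 1.038972 × 0.694764 = 312.7 W/m².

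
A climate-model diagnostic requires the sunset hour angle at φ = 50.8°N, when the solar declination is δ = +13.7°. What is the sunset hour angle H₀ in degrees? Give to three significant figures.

cos H₀ = −tan φ · tan δ = −tan(+50.8°) × tan(+13.700°) = -0.2989, so H₀ = 1.8743 rad = 107.39°.

H₀ = 107°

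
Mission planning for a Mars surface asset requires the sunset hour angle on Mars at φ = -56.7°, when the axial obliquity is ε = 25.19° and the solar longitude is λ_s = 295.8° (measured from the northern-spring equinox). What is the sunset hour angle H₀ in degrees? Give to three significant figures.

H₀ = 129°

Solar declination: sin δ = sin ε · sin λ_s = sin 25.19° × sin 295.8° = -0.38319, so δ = -22.532°.
cos H₀ = −tan φ · tan δ = −tan(-56.7°) × tan(-22.532°) = -0.6316, so H₀ = 2.2544 rad = 129.17°.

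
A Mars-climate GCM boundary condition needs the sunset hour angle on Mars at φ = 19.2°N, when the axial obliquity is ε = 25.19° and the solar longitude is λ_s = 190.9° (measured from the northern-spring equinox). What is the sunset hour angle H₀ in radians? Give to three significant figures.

Solar declination: sin δ = sin ε · sin λ_s = sin 25.19° × sin 190.9° = -0.08048, so δ = -4.616°.
cos H₀ = −tan φ · tan δ = −tan(+19.2°) × tan(-4.616°) = 0.0281, so H₀ = 1.5427 rad = 88.39°.

H₀ = 1.54 rad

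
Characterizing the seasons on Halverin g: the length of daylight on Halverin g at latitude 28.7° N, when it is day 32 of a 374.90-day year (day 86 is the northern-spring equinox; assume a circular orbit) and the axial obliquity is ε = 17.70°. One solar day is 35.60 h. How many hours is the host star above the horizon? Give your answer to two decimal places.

16.27 h

Solar longitude: L_s = 360° × (32 − 86)/374.90 = -51.854°, i.e. -51.854° + 360° = 308.146°.
sin δ = sin 17.70° × sin 308.146° = -0.23910, so δ = -13.834°.
cos h₀ = −tan ϕ · tan δ = −tan(+28.7°) × tan(-13.834°) = 0.1348, so h₀ = 1.4356 rad = 82.25°.
Daylight = 2h₀/(2π) × 35.60 h = (1.4356/π) × 35.60 = 16.27 h.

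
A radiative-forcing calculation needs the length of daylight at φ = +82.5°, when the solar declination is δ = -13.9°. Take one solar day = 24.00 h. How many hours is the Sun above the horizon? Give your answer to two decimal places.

cos H₀ = −tan φ · tan δ = 1.8798 ≥ 1, so the Sun never rises (polar night) and H₀ = 0.
Daylight = 2H₀/(2π) × 24.00 h = (0.0000/π) × 24.00 = 0.00 h.

0.00 h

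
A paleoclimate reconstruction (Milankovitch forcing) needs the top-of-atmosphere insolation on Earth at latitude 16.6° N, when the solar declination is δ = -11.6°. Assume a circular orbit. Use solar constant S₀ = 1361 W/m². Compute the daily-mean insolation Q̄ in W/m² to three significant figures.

Q̄ ≈ 368 W/m²

cos H₀ = −tan(+16.6°) tan(-11.600°) = 0.0612, H₀ = 1.5096 rad.
Bracket: H₀ sin φ sin δ + cos φ cos δ sin H₀ = 1.5096×0.28569×-0.20108 + 0.95832×0.97958×0.99813 = -0.086721 + 0.936996 = 0.850275.
Q̄ = (S₀/π) × [bracket] = (1361/π) × 0.850275 = 368.4 W/m².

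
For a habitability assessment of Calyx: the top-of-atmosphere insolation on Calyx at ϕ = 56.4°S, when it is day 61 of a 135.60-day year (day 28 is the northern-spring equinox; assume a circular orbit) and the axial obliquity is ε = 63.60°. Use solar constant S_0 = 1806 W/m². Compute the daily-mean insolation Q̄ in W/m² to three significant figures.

Solar longitude: L_s = 360° × (61 − 28)/135.60 = 87.611°.
sin δ = sin 63.60° × sin 87.611° = 0.89493, so δ = +63.500°.
cos h₀ = −tan(-56.4°) tan(+63.500°) = 3.0188 ≥ 1 ⇒ polar night, h₀ = 0 and Q̄ = 0.

Q̄ ≈ 0.00 W/m²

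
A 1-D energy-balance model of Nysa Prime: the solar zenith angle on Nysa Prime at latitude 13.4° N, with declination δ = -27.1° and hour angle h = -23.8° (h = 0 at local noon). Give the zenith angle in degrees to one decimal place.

cos θ_z = sin ϕ sin δ + cos ϕ cos δ cos h = -0.105572 + 0.792335 = 0.686763.
θ_z = arccos(0.686763) = 46.6°.

θ_z = 46.6°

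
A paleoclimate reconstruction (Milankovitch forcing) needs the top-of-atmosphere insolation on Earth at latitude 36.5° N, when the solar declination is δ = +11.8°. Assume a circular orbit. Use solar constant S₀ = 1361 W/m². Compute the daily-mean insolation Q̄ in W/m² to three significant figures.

Q̄ ≈ 428 W/m²

cos H₀ = −tan(+36.5°) tan(+11.800°) = -0.1546, H₀ = 1.7260 rad.
Bracket: H₀ sin φ sin δ + cos φ cos δ sin H₀ = 1.7260×0.59482×0.20450 + 0.80386×0.97887×0.98798 = 0.209952 + 0.777416 = 0.987368.
Q̄ = (S₀/π) × [bracket] = (1361/π) × 0.987368 = 427.7 W/m².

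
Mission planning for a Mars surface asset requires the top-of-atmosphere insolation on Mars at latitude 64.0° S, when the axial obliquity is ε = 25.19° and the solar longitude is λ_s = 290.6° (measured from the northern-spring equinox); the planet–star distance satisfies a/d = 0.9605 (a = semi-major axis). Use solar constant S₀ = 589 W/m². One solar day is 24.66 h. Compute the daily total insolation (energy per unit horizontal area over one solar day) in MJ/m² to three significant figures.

17.5 MJ/m²

Solar declination: sin δ = sin ε · sin λ_s = sin 25.19° × sin 290.6° = -0.39841, so δ = -23.479°.
cos H₀ = −tan(-64.0°) tan(-23.479°) = -0.8906, H₀ = 2.6694 rad.
Bracket: H₀ sin φ sin δ + cos φ cos δ sin H₀ = 2.6694×-0.89879×-0.39841 + 0.43837×0.91721×0.45481 = 0.955877 + 0.182869 = 1.138746.
Inverse-square distance factor (a/d)² = 0.9605² = 0.922560.
Q̄ = (S₀/π) × 0.922560 × [bracket] = (589/π) × 0.922560 × 1.138746 = 196.96 W/m².
Daily total = Q̄ × 24.66 h × 3600 s/h = 196.96 × 24.66 × 3600 / 10⁶ = 17.49 MJ/m².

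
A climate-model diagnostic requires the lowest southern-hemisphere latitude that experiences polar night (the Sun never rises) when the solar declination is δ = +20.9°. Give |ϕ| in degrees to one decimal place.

Polar night requires cos h₀ = −tan ϕ tan δ ≥ 1, i.e. tan ϕ tan δ ≤ −1.
The boundary is |tan ϕ| · |tan δ| = 1, so |ϕ| = 90° − |δ| = 90° − 20.9° = 69.1° in the southern hemisphere.

|ϕ| = 69.1°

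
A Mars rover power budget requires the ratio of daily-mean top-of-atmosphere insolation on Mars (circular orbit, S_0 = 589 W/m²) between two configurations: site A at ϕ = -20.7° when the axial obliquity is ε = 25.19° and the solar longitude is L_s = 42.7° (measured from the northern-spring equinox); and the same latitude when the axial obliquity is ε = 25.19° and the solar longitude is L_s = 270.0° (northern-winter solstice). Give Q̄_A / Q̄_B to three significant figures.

Q̄_A / Q̄_B ≈ 0.676

— Configuration A (ϕ=-20.7°):
Solar declination: sin δ = sin ε · sin L_s = sin 25.19° × sin 42.7° = 0.28864, so δ = +16.777°.
cos h₀ = −tan(-20.7°) tan(+16.777°) = 0.1139, h₀ = 1.4566 rad.
Bracket: h₀ sin ϕ sin δ + cos ϕ cos δ sin h₀ = 1.4566×-0.35347×0.28864 + 0.93544×0.95744×0.99349 = -0.148610 + 0.889797 = 0.741187.
Q̄ = (S_0/π) × [bracket] = (589/π) × 0.741187 = 138.96 W/m².
— Configuration B (ϕ=-20.7°):
Solar declination: sin δ = sin ε · sin L_s = sin 25.19° × sin 270.0° = -0.42562, so δ = -25.190°.
cos h₀ = −tan(-20.7°) tan(-25.190°) = -0.1777, h₀ = 1.7495 rad.
Bracket: h₀ sin ϕ sin δ + cos ϕ cos δ sin h₀ = 1.7495×-0.35347×-0.42562 + 0.93544×0.90490×0.98408 = 0.263202 + 0.833004 = 1.096206.
Q̄ = (S_0/π) × [bracket] = (589/π) × 1.096206 = 205.52 W/m².
Ratio Q̄_A / Q̄_B = 138.96 / 205.52 = 0.6761.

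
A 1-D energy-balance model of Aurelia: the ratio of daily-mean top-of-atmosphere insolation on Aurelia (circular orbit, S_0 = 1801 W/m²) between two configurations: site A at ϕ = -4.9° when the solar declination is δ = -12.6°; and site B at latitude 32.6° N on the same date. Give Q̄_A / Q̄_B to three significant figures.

Q̄_A / Q̄_B ≈ 1.55

— Configuration A (ϕ=-4.9°):
cos h₀ = −tan(-4.9°) tan(-12.600°) = -0.0192, h₀ = 1.5900 rad.
Bracket: h₀ sin ϕ sin δ + cos ϕ cos δ sin h₀ = 1.5900×-0.08542×-0.21814 + 0.99635×0.97592×0.99982 = 0.029627 + 0.972183 = 1.001810.
Q̄ = (S_0/π) × [bracket] = (1801/π) × 1.001810 = 574.31 W/m².
— Configuration B (ϕ=+32.6°):
cos h₀ = −tan(+32.6°) tan(-12.600°) = 0.1430, h₀ = 1.4274 rad.
Bracket: h₀ sin ϕ sin δ + cos ϕ cos δ sin h₀ = 1.4274×0.53877×-0.21814 + 0.84245×0.97592×0.98973 = -0.167758 + 0.813720 = 0.645962.
Q̄ = (S_0/π) × [bracket] = (1801/π) × 0.645962 = 370.31 W/m².
Ratio Q̄_A / Q̄_B = 574.31 / 370.31 = 1.551.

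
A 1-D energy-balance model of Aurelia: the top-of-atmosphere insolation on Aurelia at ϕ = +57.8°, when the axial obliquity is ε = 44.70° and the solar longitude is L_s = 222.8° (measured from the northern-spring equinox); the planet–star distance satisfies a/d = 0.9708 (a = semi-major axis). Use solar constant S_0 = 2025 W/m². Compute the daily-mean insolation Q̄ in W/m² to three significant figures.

Q̄ ≈ 13.5 W/m²

Solar declination: sin δ = sin ε · sin L_s = sin 44.70° × sin 222.8° = -0.47792, so δ = -28.549°.
cos h₀ = −tan(+57.8°) tan(-28.549°) = 0.8640, h₀ = 0.5277 rad.
Bracket: h₀ sin ϕ sin δ + cos ϕ cos δ sin h₀ = 0.5277×0.84619×-0.47792 + 0.53288×0.87841×0.50354 = -0.213408 + 0.235701 = 0.022293.
Inverse-square distance factor (a/d)² = 0.9708² = 0.942453.
Q̄ = (S_0/π) × 0.942453 × [bracket] = (2025/π) × 0.942453 × 0.022293 = 13.54 W/m².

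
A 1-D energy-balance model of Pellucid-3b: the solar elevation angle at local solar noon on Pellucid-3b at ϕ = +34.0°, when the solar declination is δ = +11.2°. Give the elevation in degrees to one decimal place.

67.2°

At local noon the hour angle is zero, so the zenith angle equals |ϕ − δ| = |+34.0° − (+11.200°)| = 22.800°.
Elevation = 90° − 22.800° = 67.2°.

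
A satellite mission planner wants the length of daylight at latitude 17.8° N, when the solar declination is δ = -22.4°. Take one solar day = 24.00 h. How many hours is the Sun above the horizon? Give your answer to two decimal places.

cos h₀ = −tan ϕ · tan δ = −tan(+17.8°) × tan(-22.400°) = 0.1323, so h₀ = 1.4381 rad = 82.40°.
Daylight = 2h₀/(2π) × 24.00 h = (1.4381/π) × 24.00 = 10.99 h.

10.99 h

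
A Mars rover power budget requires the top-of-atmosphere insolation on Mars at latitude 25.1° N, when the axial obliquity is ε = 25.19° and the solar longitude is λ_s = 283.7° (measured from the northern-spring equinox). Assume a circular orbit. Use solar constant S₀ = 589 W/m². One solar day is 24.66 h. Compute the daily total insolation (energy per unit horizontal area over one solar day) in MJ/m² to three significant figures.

Solar declination: sin δ = sin ε · sin λ_s = sin 25.19° × sin 283.7° = -0.41351, so δ = -24.426°.
cos H₀ = −tan(+25.1°) tan(-24.426°) = 0.2127, H₀ = 1.3564 rad.
Bracket: H₀ sin φ sin δ + cos φ cos δ sin H₀ = 1.3564×0.42420×-0.41351 + 0.90557×0.91050×0.97711 = -0.237927 + 0.805648 = 0.567721.
Q̄ = (S₀/π) × [bracket] = (589/π) × 0.567721 = 106.44 W/m².
Daily total = Q̄ × 24.66 h × 3600 s/h = 106.44 × 24.66 × 3600 / 10⁶ = 9.449 MJ/m².

9.45 MJ/m²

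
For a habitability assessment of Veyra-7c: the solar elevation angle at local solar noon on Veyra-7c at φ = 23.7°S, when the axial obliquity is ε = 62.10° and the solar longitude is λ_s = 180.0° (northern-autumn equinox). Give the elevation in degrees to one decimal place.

66.3°

Solar declination: sin δ = sin ε · sin λ_s = sin 62.10° × sin 180.0° = 0.00000, so δ = +0.000°.
At local noon the hour angle is zero, so the zenith angle equals |φ − δ| = |-23.7° − (+0.000°)| = 23.700°.
Elevation = 90° − 23.700° = 66.3°.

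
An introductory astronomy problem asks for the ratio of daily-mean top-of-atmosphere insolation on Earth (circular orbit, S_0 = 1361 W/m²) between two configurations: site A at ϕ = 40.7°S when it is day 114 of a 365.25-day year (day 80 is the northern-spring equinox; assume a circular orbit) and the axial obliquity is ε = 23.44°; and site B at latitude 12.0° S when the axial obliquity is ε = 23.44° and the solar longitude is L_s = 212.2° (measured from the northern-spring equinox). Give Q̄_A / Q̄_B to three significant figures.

Q̄_A / Q̄_B ≈ 0.515

— Configuration A (ϕ=-40.7°):
Solar longitude: L_s = 360° × (114 − 80)/365.25 = 33.511°.
sin δ = sin 23.44° × sin 33.511° = 0.21962, so δ = +12.687°.
cos h₀ = −tan(-40.7°) tan(+12.687°) = 0.1936, h₀ = 1.3759 rad.
Bracket: h₀ sin ϕ sin δ + cos ϕ cos δ sin h₀ = 1.3759×-0.65210×0.21962 + 0.75813×0.97559×0.98107 = -0.197048 + 0.725623 = 0.528575.
Q̄ = (S_0/π) × [bracket] = (1361/π) × 0.528575 = 228.99 W/m².
— Configuration B (ϕ=-12.0°):
Solar declination: sin δ = sin ε · sin L_s = sin 23.44° × sin 212.2° = -0.21197, so δ = -12.238°.
cos h₀ = −tan(-12.0°) tan(-12.238°) = -0.0461, h₀ = 1.6169 rad.
Bracket: h₀ sin ϕ sin δ + cos ϕ cos δ sin h₀ = 1.6169×-0.20791×-0.21197 + 0.97815×0.97728×0.99894 = 0.071258 + 0.954913 = 1.026171.
Q̄ = (S_0/π) × [bracket] = (1361/π) × 1.026171 = 444.56 W/m².
Ratio Q̄_A / Q̄_B = 228.99 / 444.56 = 0.5151.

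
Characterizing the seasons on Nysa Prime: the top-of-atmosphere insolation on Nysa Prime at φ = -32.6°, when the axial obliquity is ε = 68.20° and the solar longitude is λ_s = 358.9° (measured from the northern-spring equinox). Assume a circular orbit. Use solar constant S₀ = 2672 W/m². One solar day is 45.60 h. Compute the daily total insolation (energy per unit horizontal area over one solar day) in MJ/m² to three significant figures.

120 MJ/m²

Solar declination: sin δ = sin ε · sin λ_s = sin 68.20° × sin 358.9° = -0.01782, so δ = -1.021°.
cos H₀ = −tan(-32.6°) tan(-1.021°) = -0.0114, H₀ = 1.5822 rad.
Bracket: H₀ sin φ sin δ + cos φ cos δ sin H₀ = 1.5822×-0.53877×-0.01782 + 0.84245×0.99984×0.99994 = 0.015191 + 0.842265 = 0.857456.
Q̄ = (S₀/π) × [bracket] = (2672/π) × 0.857456 = 729.29 W/m².
Daily total = Q̄ × 45.60 h × 3600 s/h = 729.29 × 45.60 × 3600 / 10⁶ = 119.7 MJ/m².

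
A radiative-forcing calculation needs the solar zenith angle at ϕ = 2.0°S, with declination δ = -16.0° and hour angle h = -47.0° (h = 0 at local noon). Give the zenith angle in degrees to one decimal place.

cos θ_z = sin ϕ sin δ + cos ϕ cos δ cos h = 0.009620 + 0.655180 = 0.664800.
θ_z = arccos(0.664800) = 48.3°.

θ_z = 48.3°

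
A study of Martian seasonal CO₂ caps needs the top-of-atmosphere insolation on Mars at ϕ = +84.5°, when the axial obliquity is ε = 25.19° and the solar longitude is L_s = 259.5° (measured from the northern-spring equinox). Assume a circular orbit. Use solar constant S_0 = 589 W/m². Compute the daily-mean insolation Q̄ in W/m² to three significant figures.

Solar declination: sin δ = sin ε · sin L_s = sin 25.19° × sin 259.5° = -0.41849, so δ = -24.740°.
cos h₀ = −tan(+84.5°) tan(-24.740°) = 4.7854 ≥ 1 ⇒ polar night, h₀ = 0 and Q̄ = 0.

Q̄ ≈ 0.00 W/m²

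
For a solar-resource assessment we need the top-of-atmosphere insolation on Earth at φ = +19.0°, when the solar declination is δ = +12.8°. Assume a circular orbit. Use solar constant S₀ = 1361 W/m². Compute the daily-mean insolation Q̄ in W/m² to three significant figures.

cos H₀ = −tan(+19.0°) tan(+12.800°) = -0.0782, H₀ = 1.6491 rad.
Bracket: H₀ sin φ sin δ + cos φ cos δ sin H₀ = 1.6491×0.32557×0.22155 + 0.94552×0.97515×0.99694 = 0.118950 + 0.919202 = 1.038152.
Q̄ = (S₀/π) × [bracket] = (1361/π) × 1.038152 = 449.7 W/m².

Q̄ ≈ 450 W/m²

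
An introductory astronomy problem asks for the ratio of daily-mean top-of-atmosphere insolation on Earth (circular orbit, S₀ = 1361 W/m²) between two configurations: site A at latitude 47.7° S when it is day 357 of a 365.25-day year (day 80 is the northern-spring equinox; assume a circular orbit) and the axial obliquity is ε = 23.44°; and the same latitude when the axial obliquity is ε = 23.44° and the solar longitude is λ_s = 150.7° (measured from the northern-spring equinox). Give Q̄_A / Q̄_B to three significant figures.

Q̄_A / Q̄_B ≈ 2.56

— Configuration A (φ=-47.7°):
Solar longitude: λ_s = 360° × (357 − 80)/365.25 = 273.018°.
sin δ = sin 23.44° × sin 273.018° = -0.39724, so δ = -23.406°.
cos H₀ = −tan(-47.7°) tan(-23.406°) = -0.4757, H₀ = 2.0666 rad.
Bracket: H₀ sin φ sin δ + cos φ cos δ sin H₀ = 2.0666×-0.73963×-0.39724 + 0.67301×0.91772×0.87961 = 0.607189 + 0.543278 = 1.150467.
Q̄ = (S₀/π) × [bracket] = (1361/π) × 1.150467 = 498.41 W/m².
— Configuration B (φ=-47.7°):
Solar declination: sin δ = sin ε · sin λ_s = sin 23.44° × sin 150.7° = 0.19467, so δ = +11.225°.
cos H₀ = −tan(-47.7°) tan(+11.225°) = 0.2181, H₀ = 1.3509 rad.
Bracket: H₀ sin φ sin δ + cos φ cos δ sin H₀ = 1.3509×-0.73963×0.19467 + 0.67301×0.98087×0.97592 = -0.194508 + 0.644239 = 0.449731.
Q̄ = (S₀/π) × [bracket] = (1361/π) × 0.449731 = 194.83 W/m².
Ratio Q̄_A / Q̄_B = 498.41 / 194.83 = 2.558.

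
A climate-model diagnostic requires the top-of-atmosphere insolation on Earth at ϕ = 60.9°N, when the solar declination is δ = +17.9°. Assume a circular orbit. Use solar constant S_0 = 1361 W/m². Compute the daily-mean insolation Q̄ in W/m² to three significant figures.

cos h₀ = −tan(+60.9°) tan(+17.900°) = -0.5803, h₀ = 2.1899 rad.
Bracket: h₀ sin ϕ sin δ + cos ϕ cos δ sin h₀ = 2.1899×0.87377×0.30736 + 0.48634×0.95159×0.81440 = 0.588124 + 0.376901 = 0.965025.
Q̄ = (S_0/π) × [bracket] = (1361/π) × 0.965025 = 418.1 W/m².

Q̄ ≈ 418 W/m²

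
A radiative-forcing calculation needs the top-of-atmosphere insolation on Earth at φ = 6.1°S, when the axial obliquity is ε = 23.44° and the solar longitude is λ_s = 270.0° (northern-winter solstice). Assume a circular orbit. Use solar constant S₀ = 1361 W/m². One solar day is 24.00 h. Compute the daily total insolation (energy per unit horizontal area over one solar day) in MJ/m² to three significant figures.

Solar declination: sin δ = sin ε · sin λ_s = sin 23.44° × sin 270.0° = -0.39779, so δ = -23.440°.
cos H₀ = −tan(-6.1°) tan(-23.440°) = -0.0463, H₀ = 1.6171 rad.
Bracket: H₀ sin φ sin δ + cos φ cos δ sin H₀ = 1.6171×-0.10626×-0.39779 + 0.99434×0.91748×0.99893 = 0.068353 + 0.911311 = 0.979664.
Q̄ = (S₀/π) × [bracket] = (1361/π) × 0.979664 = 424.41 W/m².
Daily total = Q̄ × 24.00 h × 3600 s/h = 424.41 × 24.00 × 3600 / 10⁶ = 36.67 MJ/m².

36.7 MJ/m²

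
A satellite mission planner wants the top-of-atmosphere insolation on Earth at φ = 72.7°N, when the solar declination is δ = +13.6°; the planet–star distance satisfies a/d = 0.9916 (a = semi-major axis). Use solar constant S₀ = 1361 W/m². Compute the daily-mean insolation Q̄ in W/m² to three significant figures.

Q̄ ≈ 313 W/m²

cos H₀ = −tan(+72.7°) tan(+13.600°) = -0.7767, H₀ = 2.4603 rad.
Bracket: H₀ sin φ sin δ + cos φ cos δ sin H₀ = 2.4603×0.95476×0.23514 + 0.29737×0.97196×0.62983 = 0.552343 + 0.182041 = 0.734384.
Inverse-square distance factor (a/d)² = 0.9916² = 0.983271.
Q̄ = (S₀/π) × 0.983271 × [bracket] = (1361/π) × 0.983271 × 0.734384 = 312.8 W/m².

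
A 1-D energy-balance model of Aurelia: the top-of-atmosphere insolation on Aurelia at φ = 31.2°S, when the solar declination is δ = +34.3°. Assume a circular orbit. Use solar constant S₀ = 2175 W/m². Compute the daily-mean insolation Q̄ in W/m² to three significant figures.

Q̄ ≈ 214 W/m²

cos H₀ = −tan(-31.2°) tan(+34.300°) = 0.4131, H₀ = 1.1449 rad.
Bracket: H₀ sin φ sin δ + cos φ cos δ sin H₀ = 1.1449×-0.51803×0.56353 + 0.85536×0.82610×0.91067 = -0.334225 + 0.643491 = 0.309266.
Q̄ = (S₀/π) × [bracket] = (2175/π) × 0.309266 = 214.1 W/m².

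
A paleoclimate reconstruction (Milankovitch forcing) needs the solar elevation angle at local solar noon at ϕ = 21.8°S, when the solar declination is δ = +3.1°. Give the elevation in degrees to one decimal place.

65.1°

At local noon the hour angle is zero, so the zenith angle equals |ϕ − δ| = |-21.8° − (+3.100°)| = 24.900°.
Elevation = 90° − 24.900° = 65.1°.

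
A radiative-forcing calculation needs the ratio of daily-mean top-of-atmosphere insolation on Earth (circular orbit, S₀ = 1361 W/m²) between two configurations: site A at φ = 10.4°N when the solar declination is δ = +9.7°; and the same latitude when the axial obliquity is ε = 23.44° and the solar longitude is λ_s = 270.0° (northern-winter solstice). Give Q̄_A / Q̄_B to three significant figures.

— Configuration A (φ=+10.4°):
cos H₀ = −tan(+10.4°) tan(+9.700°) = -0.0314, H₀ = 1.6022 rad.
Bracket: H₀ sin φ sin δ + cos φ cos δ sin H₀ = 1.6022×0.18052×0.16849 + 0.98357×0.98570×0.99951 = 0.048732 + 0.969030 = 1.017762.
Q̄ = (S₀/π) × [bracket] = (1361/π) × 1.017762 = 440.91 W/m².
— Configuration B (φ=+10.4°):
Solar declination: sin δ = sin ε · sin λ_s = sin 23.44° × sin 270.0° = -0.39779, so δ = -23.440°.
cos H₀ = −tan(+10.4°) tan(-23.440°) = 0.0796, H₀ = 1.4911 rad.
Bracket: H₀ sin φ sin δ + cos φ cos δ sin H₀ = 1.4911×0.18052×-0.39779 + 0.98357×0.91748×0.99683 = -0.107074 + 0.899545 = 0.792471.
Q̄ = (S₀/π) × [bracket] = (1361/π) × 0.792471 = 343.31 W/m².
Ratio Q̄_A / Q̄_B = 440.91 / 343.31 = 1.284.

Q̄_A / Q̄_B ≈ 1.28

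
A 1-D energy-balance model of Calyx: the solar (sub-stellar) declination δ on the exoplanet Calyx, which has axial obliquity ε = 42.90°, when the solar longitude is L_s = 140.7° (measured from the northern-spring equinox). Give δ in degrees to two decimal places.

sin δ = sin ε · sin L_s = sin 42.90° × sin 140.7° = 0.431156.
δ = arcsin(0.431156) = +25.54°.

δ = +25.54°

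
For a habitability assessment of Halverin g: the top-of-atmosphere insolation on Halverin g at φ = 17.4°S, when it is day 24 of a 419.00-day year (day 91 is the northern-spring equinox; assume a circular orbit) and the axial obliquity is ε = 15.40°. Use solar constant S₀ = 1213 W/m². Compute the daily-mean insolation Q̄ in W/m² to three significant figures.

Q̄ ≈ 401 W/m²

Solar longitude: λ_s = 360° × (24 − 91)/419.00 = -57.566°, i.e. -57.566° + 360° = 302.434°.
sin δ = sin 15.40° × sin 302.434° = -0.22413, so δ = -12.952°.
cos H₀ = −tan(-17.4°) tan(-12.952°) = -0.0721, H₀ = 1.6429 rad.
Bracket: H₀ sin φ sin δ + cos φ cos δ sin H₀ = 1.6429×-0.29904×-0.22413 + 0.95424×0.97456×0.99740 = 0.110113 + 0.927546 = 1.037659.
Q̄ = (S₀/π) × [bracket] = (1213/π) × 1.037659 = 400.7 W/m².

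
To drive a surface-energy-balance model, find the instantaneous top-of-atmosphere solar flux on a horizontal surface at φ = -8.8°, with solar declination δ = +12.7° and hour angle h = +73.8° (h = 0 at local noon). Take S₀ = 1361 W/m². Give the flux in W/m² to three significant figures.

320 W/m²

cos θ_z = sin φ sin δ + cos φ cos δ cos h = -0.033633 + 0.268962 = 0.235329.
Flux = S₀ · cos θ_z = 1361 × 0.235329 = 320.3 W/m².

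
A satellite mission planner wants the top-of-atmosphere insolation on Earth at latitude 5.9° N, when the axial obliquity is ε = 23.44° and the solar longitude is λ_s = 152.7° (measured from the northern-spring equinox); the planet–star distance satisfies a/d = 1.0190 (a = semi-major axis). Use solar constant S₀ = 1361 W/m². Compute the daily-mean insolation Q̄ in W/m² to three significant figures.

Solar declination: sin δ = sin ε · sin λ_s = sin 23.44° × sin 152.7° = 0.18245, so δ = +10.512°.
cos H₀ = −tan(+5.9°) tan(+10.512°) = -0.0192, H₀ = 1.5900 rad.
Bracket: H₀ sin φ sin δ + cos φ cos δ sin H₀ = 1.5900×0.10279×0.18245 + 0.99470×0.98322×0.99982 = 0.029819 + 0.977833 = 1.007652.
Inverse-square distance factor (a/d)² = 1.0190² = 1.038361.
Q̄ = (S₀/π) × 1.038361 × [bracket] = (1361/π) × 1.038361 × 1.007652 = 453.3 W/m².

Q̄ ≈ 453 W/m²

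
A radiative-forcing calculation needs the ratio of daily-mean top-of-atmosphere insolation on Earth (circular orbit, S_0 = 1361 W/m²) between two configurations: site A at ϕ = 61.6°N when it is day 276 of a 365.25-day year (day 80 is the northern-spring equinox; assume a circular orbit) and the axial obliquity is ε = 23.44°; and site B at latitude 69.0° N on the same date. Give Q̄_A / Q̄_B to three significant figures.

Q̄_A / Q̄_B ≈ 1.52

— Configuration A (ϕ=+61.6°):
Solar longitude: L_s = 360° × (276 − 80)/365.25 = 193.183°.
sin δ = sin 23.44° × sin 193.183° = -0.09072, so δ = -5.205°.
cos h₀ = −tan(+61.6°) tan(-5.205°) = 0.1685, h₀ = 1.4015 rad.
Bracket: h₀ sin ϕ sin δ + cos ϕ cos δ sin h₀ = 1.4015×0.87965×-0.09072 + 0.47562×0.99588×0.98571 = -0.111842 + 0.466892 = 0.355050.
Q̄ = (S_0/π) × [bracket] = (1361/π) × 0.355050 = 153.81 W/m².
— Configuration B (ϕ=+69.0°):
cos h₀ = −tan(+69.0°) tan(-5.205°) = 0.2373, h₀ = 1.3312 rad.
Bracket: h₀ sin ϕ sin δ + cos ϕ cos δ sin h₀ = 1.3312×0.93358×-0.09072 + 0.35837×0.99588×0.97143 = -0.112745 + 0.346697 = 0.233952.
Q̄ = (S_0/π) × [bracket] = (1361/π) × 0.233952 = 101.35 W/m².
Ratio Q̄_A / Q̄_B = 153.81 / 101.35 = 1.518.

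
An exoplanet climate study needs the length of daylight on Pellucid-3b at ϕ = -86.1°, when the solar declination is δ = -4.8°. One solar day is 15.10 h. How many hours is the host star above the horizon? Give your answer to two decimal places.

Sunrise equation: cos h₀ = −tan ϕ · tan δ = -1.2318 ≤ −1, so the host star never sets (polar day) and h₀ = π.
Daylight = 2h₀/(2π) × 15.10 h = (3.1416/π) × 15.10 = 15.10 h.

15.10 h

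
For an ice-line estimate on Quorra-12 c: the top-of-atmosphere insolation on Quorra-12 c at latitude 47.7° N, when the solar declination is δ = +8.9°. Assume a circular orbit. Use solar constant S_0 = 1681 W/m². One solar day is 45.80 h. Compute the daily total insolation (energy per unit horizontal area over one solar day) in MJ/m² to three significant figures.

cos h₀ = −tan(+47.7°) tan(+8.900°) = -0.1721, h₀ = 1.7438 rad.
Bracket: h₀ sin ϕ sin δ + cos ϕ cos δ sin h₀ = 1.7438×0.73963×0.15471 + 0.67301×0.98796×0.98508 = 0.199540 + 0.654987 = 0.854527.
Q̄ = (S_0/π) × [bracket] = (1681/π) × 0.854527 = 457.24 W/m².
Daily total = Q̄ × 45.80 h × 3600 s/h = 457.24 × 45.80 × 3600 / 10⁶ = 75.39 MJ/m².

75.4 MJ/m²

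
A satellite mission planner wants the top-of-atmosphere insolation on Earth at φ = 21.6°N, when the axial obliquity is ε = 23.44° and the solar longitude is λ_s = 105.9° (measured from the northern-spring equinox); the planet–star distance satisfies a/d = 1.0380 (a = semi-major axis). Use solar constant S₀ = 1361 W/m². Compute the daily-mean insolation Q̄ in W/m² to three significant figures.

Solar declination: sin δ = sin ε · sin λ_s = sin 23.44° × sin 105.9° = 0.38257, so δ = +22.493°.
cos H₀ = −tan(+21.6°) tan(+22.493°) = -0.1639, H₀ = 1.7355 rad.
Bracket: H₀ sin φ sin δ + cos φ cos δ sin H₀ = 1.7355×0.36812×0.38257 + 0.92978×0.92393×0.98647 = 0.244413 + 0.847429 = 1.091842.
Inverse-square distance factor (a/d)² = 1.0380² = 1.077444.
Q̄ = (S₀/π) × 1.077444 × [bracket] = (1361/π) × 1.077444 × 1.091842 = 509.6 W/m².

Q̄ ≈ 510 W/m²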